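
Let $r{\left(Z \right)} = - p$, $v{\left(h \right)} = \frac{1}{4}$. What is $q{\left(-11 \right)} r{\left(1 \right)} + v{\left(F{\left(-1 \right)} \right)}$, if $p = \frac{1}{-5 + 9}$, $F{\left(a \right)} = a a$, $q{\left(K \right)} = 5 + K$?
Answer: $\frac{7}{4} \approx 1.75$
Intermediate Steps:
$F{\left(a \right)} = a^{2}$
$v{\left(h \right)} = \frac{1}{4}$
$p = \frac{1}{4} \approx 0.25$
$r{\left(Z \right)} = - \frac{1}{4}$ ($r{\left(Z \right)} = \left(-1\right) \frac{1}{4} = - \frac{1}{4}$)
$q{\left(-11 \right)} r{\left(1 \right)} + v{\left(F{\left(-1 \right)} \right)} = \left(5 - 11\right) \left(- \frac{1}{4}\right) + \frac{1}{4} = \left(-6\right) \left(- \frac{1}{4}\right) + \frac{1}{4} = \frac{3}{2} + \frac{1}{4} = \frac{7}{4}$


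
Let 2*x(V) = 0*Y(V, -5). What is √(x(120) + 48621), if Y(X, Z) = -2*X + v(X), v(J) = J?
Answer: √48621 ≈ 220.50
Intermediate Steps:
Y(X, Z) = -X (Y(X, Z) = -2*X + X = -X)
x(V) = 0 (x(V) = (0*(-V))/2 = (½)*0 = 0)
√(x(120) + 48621) = √(0 + 48621) = √48621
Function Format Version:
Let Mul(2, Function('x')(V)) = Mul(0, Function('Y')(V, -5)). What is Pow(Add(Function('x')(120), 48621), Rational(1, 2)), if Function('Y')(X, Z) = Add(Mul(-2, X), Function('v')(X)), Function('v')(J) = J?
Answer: Pow(48621, Rational(1, 2)) ≈ 220.50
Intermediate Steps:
Function('Y')(X, Z) = Mul(-1, X) (Function('Y')(X, Z) = Add(Mul(-2, X), X) = Mul(-1, X))
Function('x')(V) = 0 (Function('x')(V) = Mul(Rational(1, 2), Mul(0, Mul(-1, V))) = Mul(Rational(1, 2), 0) = 0)
Pow(Add(Function('x')(120), 48621), Rational(1, 2)) = Pow(Add(0, 48621), Rational(1, 2)) = Pow(48621, Rational(1, 2))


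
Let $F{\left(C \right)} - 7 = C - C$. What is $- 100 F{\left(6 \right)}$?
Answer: $-700$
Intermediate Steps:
$F{\left(C \right)} = 7$ ($F{\left(C \right)} = 7 + \left(C - C\right) = 7 + 0 = 7$)
$- 100 F{\left(6 \right)} = \left(-100\right) 7 = -700$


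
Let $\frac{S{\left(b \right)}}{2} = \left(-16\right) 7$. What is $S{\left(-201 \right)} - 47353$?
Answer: $-47577$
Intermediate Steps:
$S{\left(b \right)} = -224$ ($S{\left(b \right)} = 2 \left(\left(-16\right) 7\right) = 2 \left(-112\right) = -224$)
$S{\left(-201 \right)} - 47353 = -224 - 47353 = -47577$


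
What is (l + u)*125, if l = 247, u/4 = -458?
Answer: -198125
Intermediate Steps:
u = -1832 (u = 4*(-458) = -1832)
(l + u)*125 = (247 - 1832)*125 = -1585*125 = -198125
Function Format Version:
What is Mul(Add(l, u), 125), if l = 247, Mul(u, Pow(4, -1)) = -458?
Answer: -198125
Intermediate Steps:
u = -1832 (u = Mul(4, -458) = -1832)
Mul(Add(l, u), 125) = Mul(Add(247, -1832), 125) = Mul(-1585, 125) = -198125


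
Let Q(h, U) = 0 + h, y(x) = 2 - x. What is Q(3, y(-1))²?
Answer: 9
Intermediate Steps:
Q(h, U) = h
Q(3, y(-1))² = 3² = 9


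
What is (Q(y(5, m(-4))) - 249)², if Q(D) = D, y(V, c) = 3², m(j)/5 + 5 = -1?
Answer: 57600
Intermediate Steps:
m(j) = -30 (m(j) = -25 + 5*(-1) = -25 - 5 = -30)
y(V, c) = 9
(Q(y(5, m(-4))) - 249)² = (9 - 249)² = (-240)² = 57600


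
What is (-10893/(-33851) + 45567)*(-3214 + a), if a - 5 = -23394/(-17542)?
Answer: -6199622883668460/42415303 ≈ -1.4616e+8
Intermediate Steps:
a = 7936/1253 (a = 5 - 23394/(-17542) = 5 - 23394*(-1/17542) = 5 + 1671/1253 = 7936/1253 ≈ 6.3336)
(-10893/(-33851) + 45567)*(-3214 + a) = (-10893/(-33851) + 45567)*(-3214 + 7936/1253) = (-10893*(-1/33851) + 45567)*(-4019206/1253) = (10893/33851 + 45567)*(-4019206/1253) = (1542499410/33851)*(-4019206/1253) = -6199622883668460/42415303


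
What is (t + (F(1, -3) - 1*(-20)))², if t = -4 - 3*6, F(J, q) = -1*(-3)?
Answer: 1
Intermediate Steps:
F(J, q) = 3
t = -22 (t = -4 - 18 = -22)
(t + (F(1, -3) - 1*(-20)))² = (-22 + (3 - 1*(-20)))² = (-22 + (3 + 20))² = (-22 + 23)² = 1² = 1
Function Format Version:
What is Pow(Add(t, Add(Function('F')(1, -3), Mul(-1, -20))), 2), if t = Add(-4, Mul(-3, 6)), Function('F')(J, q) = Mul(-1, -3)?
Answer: 1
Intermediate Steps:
Function('F')(J, q) = 3
t = -22 (t = Add(-4, -18) = -22)
Pow(Add(t, Add(Function('F')(1, -3), Mul(-1, -20))), 2) = Pow(Add(-22, Add(3, Mul(-1, -20))), 2) = Pow(Add(-22, Add(3, 20)), 2) = Pow(Add(-22, 23), 2) = Pow(1, 2) = 1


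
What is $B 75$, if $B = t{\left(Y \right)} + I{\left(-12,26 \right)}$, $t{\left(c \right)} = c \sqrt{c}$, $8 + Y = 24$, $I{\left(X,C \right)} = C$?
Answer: $6750$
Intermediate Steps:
$Y = 16$ ($Y = -8 + 24 = 16$)
$t{\left(c \right)} = c^{\frac{3}{2}}$
$B = 90$ ($B = 16^{\frac{3}{2}} + 26 = 64 + 26 = 90$)
$B 75 = 90 \cdot 75 = 6750$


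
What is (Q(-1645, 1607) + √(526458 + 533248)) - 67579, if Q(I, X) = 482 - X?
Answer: -68704 + √1059706 ≈ -67675.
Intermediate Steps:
(Q(-1645, 1607) + √(526458 + 533248)) - 67579 = ((482 - 1*1607) + √(526458 + 533248)) - 67579 = ((482 - 1607) + √1059706) - 67579 = (-1125 + √1059706) - 67579 = -68704 + √1059706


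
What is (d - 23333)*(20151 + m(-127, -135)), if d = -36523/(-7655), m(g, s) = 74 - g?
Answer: -3634411152384/7655 ≈ -4.7478e+8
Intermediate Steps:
d = 36523/7655 (d = -36523*(-1/7655) = 36523/7655 ≈ 4.7711)
(d - 23333)*(20151 + m(-127, -135)) = (36523/7655 - 23333)*(20151 + (74 - 1*(-127))) = -178577592*(20151 + (74 + 127))/7655 = -178577592*(20151 + 201)/7655 = -178577592/7655*20352 = -3634411152384/7655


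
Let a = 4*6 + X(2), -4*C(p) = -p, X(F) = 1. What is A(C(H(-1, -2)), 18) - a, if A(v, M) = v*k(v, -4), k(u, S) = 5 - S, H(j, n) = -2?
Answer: -59/2 ≈ -29.500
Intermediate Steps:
C(p) = p/4 (C(p) = -(-1)*p/4 = p/4)
A(v, M) = 9*v (A(v, M) = v*(5 - 1*(-4)) = v*(5 + 4) = v*9 = 9*v)
a = 25 (a = 4*6 + 1 = 24 + 1 = 25)
A(C(H(-1, -2)), 18) - a = 9*((1/4)*(-2)) - 1*25 = 9*(-1/2) - 25 = -9/2 - 25 = -59/2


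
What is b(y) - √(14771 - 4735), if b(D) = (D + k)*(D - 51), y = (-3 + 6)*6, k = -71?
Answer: 1749 - 2*√2509 ≈ 1648.8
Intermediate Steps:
y = 18 (y = 3*6 = 18)
b(D) = (-71 + D)*(-51 + D) (b(D) = (D - 71)*(D - 51) = (-71 + D)*(-51 + D))
b(y) - √(14771 - 4735) = (3621 + 18² - 122*18) - √(14771 - 4735) = (3621 + 324 - 2196) - √10036 = 1749 - 2*√2509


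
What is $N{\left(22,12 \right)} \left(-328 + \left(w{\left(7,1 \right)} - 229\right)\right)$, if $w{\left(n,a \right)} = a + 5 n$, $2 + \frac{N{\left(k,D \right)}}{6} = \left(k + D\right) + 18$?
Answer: $-156300$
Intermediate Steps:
$N{\left(k,D \right)} = 96 + 6 D + 6 k$ ($N{\left(k,D \right)} = -12 + 6 \left(\left(k + D\right) + 18\right) = -12 + 6 \left(\left(D + k\right) + 18\right) = -12 + 6 \left(18 + D + k\right) = -12 + \left(108 + 6 D + 6 k\right) = 96 + 6 D + 6 k$)
$N{\left(22,12 \right)} \left(-328 + \left(w{\left(7,1 \right)} - 229\right)\right) = \left(96 + 6 \cdot 12 + 6 \cdot 22\right) \left(-328 + \left(\left(1 + 5 \cdot 7\right) - 229\right)\right) = \left(96 + 72 + 132\right) \left(-328 + \left(\left(1 + 35\right) - 229\right)\right) = 300 \left(-328 + \left(36 - 229\right)\right) = 300 \left(-328 - 193\right) = 300 \left(-521\right) = -156300$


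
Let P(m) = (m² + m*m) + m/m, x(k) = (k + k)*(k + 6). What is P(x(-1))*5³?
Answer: 25125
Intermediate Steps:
x(k) = 2*k*(6 + k) (x(k) = (2*k)*(6 + k) = 2*k*(6 + k))
P(m) = 1 + 2*m² (P(m) = (m² + m²) + 1 = 2*m² + 1 = 1 + 2*m²)
P(x(-1))*5³ = (1 + 2*(2*(-1)*(6 - 1))²)*5³ = (1 + 2*(2*(-1)*5)²)*125 = (1 + 2*(-10)²)*125 = (1 + 2*100)*125 = (1 + 200)*125 = 201*125 = 25125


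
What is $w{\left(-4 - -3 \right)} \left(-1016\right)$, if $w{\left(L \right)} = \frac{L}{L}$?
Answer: $-1016$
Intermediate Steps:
$w{\left(L \right)} = 1$
$w{\left(-4 - -3 \right)} \left(-1016\right) = 1 \left(-1016\right) = -1016$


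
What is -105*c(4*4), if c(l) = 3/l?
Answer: -315/16 ≈ -19.688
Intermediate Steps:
-105*c(4*4) = -315/(4*4) = -315/16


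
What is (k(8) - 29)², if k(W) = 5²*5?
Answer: 9216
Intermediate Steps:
k(W) = 125 (k(W) = 25*5 = 125)
(k(8) - 29)² = (125 - 29)² = 96² = 9216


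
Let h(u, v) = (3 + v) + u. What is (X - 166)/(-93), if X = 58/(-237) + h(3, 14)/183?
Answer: 2401820/1344501 ≈ 1.7864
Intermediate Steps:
h(u, v) = 3 + u + v
X = -1958/14457 (X = 58/(-237) + (3 + 3 + 14)/183 = 58*(-1/237) + 20*(1/183) = -58/237 + 20/183 = -1958/14457 ≈ -0.13544)
(X - 166)/(-93) = (-1958/14457 - 166)/(-93) = -1/93*(-2401820/14457) = 2401820/1344501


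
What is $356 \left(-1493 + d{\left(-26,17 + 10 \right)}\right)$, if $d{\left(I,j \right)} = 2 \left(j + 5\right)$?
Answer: $-508724$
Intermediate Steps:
$d{\left(I,j \right)} = 10 + 2 j$ ($d{\left(I,j \right)} = 2 \left(5 + j\right) = 10 + 2 j$)
$356 \left(-1493 + d{\left(-26,17 + 10 \right)}\right) = 356 \left(-1493 + \left(10 + 2 \left(17 + 10\right)\right)\right) = 356 \left(-1493 + \left(10 + 2 \cdot 27\right)\right) = 356 \left(-1493 + \left(10 + 54\right)\right) = 356 \left(-1493 + 64\right) = 356 \left(-1429\right) = -508724$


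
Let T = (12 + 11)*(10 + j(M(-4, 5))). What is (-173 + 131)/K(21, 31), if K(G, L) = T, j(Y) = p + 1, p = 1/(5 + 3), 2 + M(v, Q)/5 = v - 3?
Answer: -336/2047 ≈ -0.16414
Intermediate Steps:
M(v, Q) = -25 + 5*v (M(v, Q) = -10 + 5*(v - 3) = -10 + 5*(-3 + v) = -10 + (-15 + 5*v) = -25 + 5*v)
p = ⅛ (p = 1/8 = ⅛ ≈ 0.12500)
j(Y) = 9/8 (j(Y) = ⅛ + 1 = 9/8)
T = 2047/8 (T = (12 + 11)*(10 + 9/8) = 23*(89/8) = 2047/8 ≈ 255.88)
K(G, L) = 2047/8
(-173 + 131)/K(21, 31) = (-173 + 131)/(2047/8) = -42*8/2047 = -336/2047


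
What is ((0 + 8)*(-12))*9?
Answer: -864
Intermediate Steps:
((0 + 8)*(-12))*9 = (8*(-12))*9 = -96*9 = -864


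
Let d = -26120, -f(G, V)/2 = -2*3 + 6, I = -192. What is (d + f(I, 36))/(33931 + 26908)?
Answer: -26120/60839 ≈ -0.42933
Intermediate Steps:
f(G, V) = 0 (f(G, V) = -2*(-2*3 + 6) = -2*(-6 + 6) = -2*0 = 0)
(d + f(I, 36))/(33931 + 26908) = (-26120 + 0)/(33931 + 26908) = -26120/60839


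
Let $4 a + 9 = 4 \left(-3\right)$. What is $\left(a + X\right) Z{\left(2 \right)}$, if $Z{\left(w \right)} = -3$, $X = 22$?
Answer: $- \frac{201}{4} \approx -50.25$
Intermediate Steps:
$a = - \frac{21}{4}$ ($a = - \frac{9}{4} + \frac{4 \left(-3\right)}{4} = - \frac{9}{4} + \frac{1}{4} \left(-12\right) = - \frac{9}{4} - 3 = - \frac{21}{4} \approx -5.25$)
$\left(a + X\right) Z{\left(2 \right)} = \left(- \frac{21}{4} + 22\right) \left(-3\right) = \frac{67}{4} \left(-3\right) = - \frac{201}{4}$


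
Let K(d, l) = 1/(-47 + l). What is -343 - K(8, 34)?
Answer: -4458/13 ≈ -342.92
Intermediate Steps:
-343 - K(8, 34) = -343 - 1/(-47 + 34) = -343 - 1/(-13) = -343 - 1*(-1/13) = -343 + 1/13 = -4458/13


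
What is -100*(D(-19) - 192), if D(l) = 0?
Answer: 19200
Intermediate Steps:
-100*(D(-19) - 192) = -100*(0 - 192) = -100*(-192) = 19200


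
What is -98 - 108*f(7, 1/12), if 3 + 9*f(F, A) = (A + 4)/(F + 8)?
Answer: -979/15 ≈ -65.267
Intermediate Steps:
f(F, A) = -⅓ + (4 + A)/(9*(8 + F)) (f(F, A) = -⅓ + ((A + 4)/(F + 8))/9 = -⅓ + ((4 + A)/(8 + F))/9 = -⅓ + (4 + A)/(9*(8 + F)))
-98 - 108*f(7, 1/12) = -98 - 12*(-20 + 1/12 - 3*7)/(8 + 7) = -98 - 12*(-20 + 1/12 - 21)/15 = -98 - 12*(-491)/(15*12) = -98 - 108*(-491/1620) = -98 + 491/15 = -979/15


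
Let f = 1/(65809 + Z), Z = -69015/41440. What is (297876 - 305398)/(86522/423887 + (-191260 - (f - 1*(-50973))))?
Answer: 1739031584716098646/56002457182036379617 ≈ 0.031053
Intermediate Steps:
Z = -13803/8288 (Z = -69015*1/41440 = -13803/8288 ≈ -1.6654)
f = 8288/545411189 (f = 1/(65809 - 13803/8288) = 1/(545411189/8288) = 8288/545411189 ≈ 1.5196e-5)
(297876 - 305398)/(86522/423887 + (-191260 - (f - 1*(-50973)))) = (297876 - 305398)/(86522/423887 + (-191260 - (8288/545411189 - 1*(-50973)))) = -7522/(86522*(1/423887) + (-191260 - (8288/545411189 + 50973))) = -7522/(86522/423887 + (-191260 - 1*27801244545185/545411189)) = -7522/(86522/423887 + (-191260 - 27801244545185/545411189)) = -7522/(86522/423887 - 132116588553325/545411189) = -7522/(-56002457182036379617/231192712671643) = -7522*(-231192712671643/56002457182036379617) = 1739031584716098646/56002457182036379617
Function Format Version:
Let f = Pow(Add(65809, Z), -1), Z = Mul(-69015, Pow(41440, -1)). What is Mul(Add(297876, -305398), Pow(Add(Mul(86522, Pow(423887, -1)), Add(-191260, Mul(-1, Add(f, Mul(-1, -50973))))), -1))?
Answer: Rational(1739031584716098646, 56002457182036379617) ≈ 0.031053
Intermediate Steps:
Z = Rational(-13803, 8288) (Z = Mul(-69015, Rational(1, 41440)) = Rational(-13803, 8288) ≈ -1.6654)
f = Rational(8288, 545411189) (f = Pow(Add(65809, Rational(-13803, 8288)), -1) = Pow(Rational(545411189, 8288), -1) = Rational(8288, 545411189) ≈ 1.5196e-5)
Mul(Add(297876, -305398), Pow(Add(Mul(86522, Pow(423887, -1)), Add(-191260, Mul(-1, Add(f, Mul(-1, -50973))))), -1)) = Mul(Add(297876, -305398), Pow(Add(Mul(86522, Pow(423887, -1)), Add(-191260, Mul(-1, Add(Rational(8288, 545411189), Mul(-1, -50973))))), -1)) = Mul(-7522, Pow(Add(Mul(86522, Rational(1, 423887)), Add(-191260, Mul(-1, Add(Rational(8288, 545411189), 50973)))), -1)) = Mul(-7522, Pow(Add(Rational(86522, 423887), Add(-191260, Mul(-1, Rational(27801244545185, 545411189)))), -1)) = Mul(-7522, Pow(Add(Rational(86522, 423887), Add(-191260, Rational(-27801244545185, 545411189))), -1)) = Mul(-7522, Pow(Add(Rational(86522, 423887), Rational(-132116588553325, 545411189)), -1)) = Mul(-7522, Pow(Rational(-56002457182036379617, 231192712671643), -1)) = Mul(-7522, Rational(-231192712671643, 56002457182036379617)) = Rational(1739031584716098646, 56002457182036379617)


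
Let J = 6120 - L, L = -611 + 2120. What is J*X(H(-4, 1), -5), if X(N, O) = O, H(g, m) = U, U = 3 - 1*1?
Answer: -23055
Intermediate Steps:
U = 2 (U = 3 - 1 = 2)
L = 1509
H(g, m) = 2
J = 4611 (J = 6120 - 1*1509 = 6120 - 1509 = 4611)
J*X(H(-4, 1), -5) = 4611*(-5) = -23055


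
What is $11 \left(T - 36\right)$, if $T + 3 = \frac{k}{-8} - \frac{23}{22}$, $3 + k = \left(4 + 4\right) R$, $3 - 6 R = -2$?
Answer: $- \frac{10693}{24} \approx -445.54$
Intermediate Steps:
$R = \frac{5}{6}$ ($R = \frac{1}{2} - - \frac{1}{3} = \frac{1}{2} + \frac{1}{3} = \frac{5}{6} \approx 0.83333$)
$k = \frac{11}{3}$ ($k = -3 + \left(4 + 4\right) \frac{5}{6} = -3 + 8 \cdot \frac{5}{6} = -3 + \frac{20}{3} = \frac{11}{3} \approx 3.6667$)
$T = - \frac{1189}{264}$ ($T = -3 + \left(\frac{11}{3 \left(-8\right)} - \frac{23}{22}\right) = -3 + \left(\frac{11}{3} \left(- \frac{1}{8}\right) - \frac{23}{22}\right) = -3 - \frac{397}{264} = - \frac{1189}{264} \approx -4.5038$)
$11 \left(T - 36\right) = 11 \left(- \frac{1189}{264} - 36\right) = 11 \left(- \frac{10693}{264}\right) = - \frac{10693}{24}$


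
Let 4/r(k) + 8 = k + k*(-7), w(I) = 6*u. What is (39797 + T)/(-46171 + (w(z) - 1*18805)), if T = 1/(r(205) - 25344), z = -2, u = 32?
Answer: -624332867967/1016327375392 ≈ -0.61430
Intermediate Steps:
w(I) = 192 (w(I) = 6*32 = 192)
r(k) = 4/(-8 - 6*k) (r(k) = 4/(-8 + (k + k*(-7))) = 4/(-8 + (k - 7*k)) = 4/(-8 - 6*k))
T = -619/15687938 (T = 1/(-2/(4 + 3*205) - 25344) = 1/(-2/(4 + 615) - 25344) = 1/(-2/619 - 25344) = 1/(-15687938/619) = -619/15687938 ≈ -3.9457e-5)
(39797 + T)/(-46171 + (w(z) - 1*18805)) = (39797 - 619/15687938)/(-46171 + (192 - 1*18805)) = 624332867967/(15687938*(-46171 + (192 - 18805))) = 624332867967/(15687938*(-46171 - 18613)) = (624332867967/15687938)/(-64784) = (624332867967/15687938)*(-1/64784) = -624332867967/1016327375392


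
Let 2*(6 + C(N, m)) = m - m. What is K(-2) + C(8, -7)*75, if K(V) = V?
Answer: -452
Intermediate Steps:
C(N, m) = -6 (C(N, m) = -6 + (m - m)/2 = -6 + (½)*0 = -6 + 0 = -6)
K(-2) + C(8, -7)*75 = -2 - 6*75 = -2 - 450 = -452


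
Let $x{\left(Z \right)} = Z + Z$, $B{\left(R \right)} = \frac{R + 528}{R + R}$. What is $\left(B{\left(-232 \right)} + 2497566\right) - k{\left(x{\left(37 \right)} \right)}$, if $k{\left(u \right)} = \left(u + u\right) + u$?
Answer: $\frac{144845915}{58} \approx 2.4973 \cdot 10^{6}$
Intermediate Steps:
$B{\left(R \right)} = \frac{528 + R}{2 R}$
$x{\left(Z \right)} = 2 Z$
$k{\left(u \right)} = 3 u$ ($k{\left(u \right)} = 2 u + u = 3 u$)
$\left(B{\left(-232 \right)} + 2497566\right) - k{\left(x{\left(37 \right)} \right)} = \left(\frac{528 - 232}{2 \left(-232\right)} + 2497566\right) - 3 \cdot 2 \cdot 37 = \left(\frac{1}{2} \left(- \frac{1}{232}\right) 296 + 2497566\right) - 3 \cdot 74 = \left(- \frac{37}{58} + 2497566\right) - 222 = \frac{144858791}{58} - 222 = \frac{144845915}{58}$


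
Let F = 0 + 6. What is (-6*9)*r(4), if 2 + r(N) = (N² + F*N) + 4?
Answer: -2268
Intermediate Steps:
F = 6
r(N) = 2 + N² + 6*N (r(N) = -2 + ((N² + 6*N) + 4) = -2 + (4 + N² + 6*N) = 2 + N² + 6*N)
(-6*9)*r(4) = (-6*9)*(2 + 4² + 6*4) = -54*(2 + 16 + 24) = -54*42 = -2268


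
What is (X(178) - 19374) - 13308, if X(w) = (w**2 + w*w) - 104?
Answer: 30582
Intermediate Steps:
X(w) = -104 + 2*w**2 (X(w) = (w**2 + w**2) - 104 = 2*w**2 - 104 = -104 + 2*w**2)
(X(178) - 19374) - 13308 = ((-104 + 2*178**2) - 19374) - 13308 = ((-104 + 2*31684) - 19374) - 13308 = ((-104 + 63368) - 19374) - 13308 = (63264 - 19374) - 13308 = 43890 - 13308 = 30582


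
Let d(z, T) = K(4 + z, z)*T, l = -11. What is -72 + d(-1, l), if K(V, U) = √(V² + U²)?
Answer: -72 - 11*√10 ≈ -106.79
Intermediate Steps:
K(V, U) = √(U² + V²)
d(z, T) = T*√(z² + (4 + z)²) (d(z, T) = √(z² + (4 + z)²)*T = T*√(z² + (4 + z)²))
-72 + d(-1, l) = -72 - 11*√((-1)² + (4 - 1)²) = -72 - 11*√(1 + 3²) = -72 - 11*√(1 + 9) = -72 - 11*√10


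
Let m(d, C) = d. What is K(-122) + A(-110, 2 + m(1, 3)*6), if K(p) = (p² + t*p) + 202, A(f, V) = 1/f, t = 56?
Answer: 907939/110 ≈ 8254.0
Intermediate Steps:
K(p) = 202 + p² + 56*p (K(p) = (p² + 56*p) + 202 = 202 + p² + 56*p)
K(-122) + A(-110, 2 + m(1, 3)*6) = (202 + (-122)² + 56*(-122)) + 1/(-110) = (202 + 14884 - 6832) - 1/110 = 8254 - 1/110 = 907939/110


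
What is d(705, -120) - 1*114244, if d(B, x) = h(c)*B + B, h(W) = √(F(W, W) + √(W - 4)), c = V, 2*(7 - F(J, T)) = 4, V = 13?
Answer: -113539 + 1410*√2 ≈ -1.1155e+5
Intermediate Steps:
F(J, T) = 5 (F(J, T) = 7 - ½*4 = 7 - 2 = 5)
c = 13
h(W) = √(5 + √(-4 + W)) (h(W) = √(5 + √(W - 4)) = √(5 + √(-4 + W)))
d(B, x) = B + 2*B*√2 (d(B, x) = √(5 + √(-4 + 13))*B + B = √(5 + √9)*B + B = √(5 + 3)*B + B = √8*B + B = (2*√2)*B + B = 2*B*√2 + B = B + 2*B*√2)
d(705, -120) - 1*114244 = 705*(1 + 2*√2) - 1*114244 = (705 + 1410*√2) - 114244 = -113539 + 1410*√2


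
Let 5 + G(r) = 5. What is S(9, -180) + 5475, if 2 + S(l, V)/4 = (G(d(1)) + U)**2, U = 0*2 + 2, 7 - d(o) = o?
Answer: 5483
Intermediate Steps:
d(o) = 7 - o
U = 2 (U = 0 + 2 = 2)
G(r) = 0 (G(r) = -5 + 5 = 0)
S(l, V) = 8 (S(l, V) = -8 + 4*(0 + 2)**2 = -8 + 4*2**2 = -8 + 4*4 = -8 + 16 = 8)
S(9, -180) + 5475 = 8 + 5475 = 5483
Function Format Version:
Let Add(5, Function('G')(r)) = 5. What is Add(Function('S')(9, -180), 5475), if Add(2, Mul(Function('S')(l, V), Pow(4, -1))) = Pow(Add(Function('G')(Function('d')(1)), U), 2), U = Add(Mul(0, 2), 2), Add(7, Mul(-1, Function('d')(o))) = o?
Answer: 5483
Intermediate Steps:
Function('d')(o) = Add(7, Mul(-1, o))
U = 2 (U = Add(0, 2) = 2)
Function('G')(r) = 0 (Function('G')(r) = Add(-5, 5) = 0)
Function('S')(l, V) = 8 (Function('S')(l, V) = Add(-8, Mul(4, Pow(Add(0, 2), 2))) = Add(-8, Mul(4, Pow(2, 2))) = Add(-8, Mul(4, 4)) = Add(-8, 16) = 8)
Add(Function('S')(9, -180), 5475) = Add(8, 5475) = 5483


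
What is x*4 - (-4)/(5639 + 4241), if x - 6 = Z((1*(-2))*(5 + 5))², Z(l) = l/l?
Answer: 69161/2470 ≈ 28.000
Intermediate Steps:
Z(l) = 1
x = 7 (x = 6 + 1² = 6 + 1 = 7)
x*4 - (-4)/(5639 + 4241) = 7*4 - (-4)/(5639 + 4241) = 28 - (-4)/9880 = 28 - 1*(-1/2470) = 28 + 1/2470 = 69161/2470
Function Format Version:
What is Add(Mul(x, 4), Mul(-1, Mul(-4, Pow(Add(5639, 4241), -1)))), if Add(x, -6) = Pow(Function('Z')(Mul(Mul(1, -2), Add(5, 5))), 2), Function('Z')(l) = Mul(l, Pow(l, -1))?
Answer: Rational(69161, 2470) ≈ 28.000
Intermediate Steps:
Function('Z')(l) = 1
x = 7 (x = Add(6, Pow(1, 2)) = Add(6, 1) = 7)
Add(Mul(x, 4), Mul(-1, Mul(-4, Pow(Add(5639, 4241), -1)))) = Add(Mul(7, 4), Mul(-1, Mul(-4, Pow(Add(5639, 4241), -1)))) = Add(28, Mul(-1, Mul(-4, Pow(9880, -1)))) = Add(28, Mul(-1, Mul(-4, Rational(1, 9880)))) = Add(28, Mul(-1, Rational(-1, 2470))) = Add(28, Rational(1, 2470)) = Rational(69161, 2470)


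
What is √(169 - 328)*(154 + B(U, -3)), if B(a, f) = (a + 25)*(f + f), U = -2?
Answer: 16*I*√159 ≈ 201.75*I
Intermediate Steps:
B(a, f) = 2*f*(25 + a) (B(a, f) = (25 + a)*(2*f) = 2*f*(25 + a))
√(169 - 328)*(154 + B(U, -3)) = √(169 - 328)*(154 + 2*(-3)*(25 - 2)) = √(-159)*(154 + 2*(-3)*23) = (I*√159)*(154 - 138) = (I*√159)*16 = 16*I*√159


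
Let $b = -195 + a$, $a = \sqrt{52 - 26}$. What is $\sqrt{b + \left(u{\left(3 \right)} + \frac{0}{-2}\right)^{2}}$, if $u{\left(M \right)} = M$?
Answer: $\sqrt{-186 + \sqrt{26}} \approx 13.45 i$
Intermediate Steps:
$a = \sqrt{26} \approx 5.099$
$b = -195 + \sqrt{26} \approx -189.9$
$\sqrt{b + \left(u{\left(3 \right)} + \frac{0}{-2}\right)^{2}} = \sqrt{\left(-195 + \sqrt{26}\right) + \left(3 + \frac{0}{-2}\right)^{2}} = \sqrt{\left(-195 + \sqrt{26}\right) + \left(3 + 0 \left(- \frac{1}{2}\right)\right)^{2}} = \sqrt{\left(-195 + \sqrt{26}\right) + \left(3 + 0\right)^{2}} = \sqrt{\left(-195 + \sqrt{26}\right) + 3^{2}} = \sqrt{\left(-195 + \sqrt{26}\right) + 9} = \sqrt{-186 + \sqrt{26}}$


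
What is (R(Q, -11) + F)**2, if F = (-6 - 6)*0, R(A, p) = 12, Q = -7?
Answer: 144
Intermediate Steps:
F = 0 (F = -12*0 = 0)
(R(Q, -11) + F)**2 = (12 + 0)**2 = 12**2 = 144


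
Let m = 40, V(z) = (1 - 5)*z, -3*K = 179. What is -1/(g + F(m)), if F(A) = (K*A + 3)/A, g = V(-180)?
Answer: -120/79249 ≈ -0.0015142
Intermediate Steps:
K = -179/3 (K = -1/3*179 = -179/3 ≈ -59.667)
V(z) = -4*z
g = 720 (g = -4*(-180) = 720)
F(A) = (3 - 179*A/3)/A (F(A) = (-179*A/3 + 3)/A = (3 - 179*A/3)/A)
-1/(g + F(m)) = -1/(720 + (-179/3 + 3/40)) = -1/(720 - 7151/120) = -1/79249/120 = -1*120/79249 = -120/79249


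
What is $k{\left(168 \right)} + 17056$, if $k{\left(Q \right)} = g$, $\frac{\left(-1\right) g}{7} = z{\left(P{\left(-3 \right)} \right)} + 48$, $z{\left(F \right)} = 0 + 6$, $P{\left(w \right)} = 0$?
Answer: $16678$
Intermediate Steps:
$z{\left(F \right)} = 6$
$g = -378$ ($g = - 7 \left(6 + 48\right) = \left(-7\right) 54 = -378$)
$k{\left(Q \right)} = -378$
$k{\left(168 \right)} + 17056 = -378 + 17056 = 16678$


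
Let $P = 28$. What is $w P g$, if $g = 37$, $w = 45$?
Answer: $46620$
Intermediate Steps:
$w P g = 45 \cdot 28 \cdot 37 = 1260 \cdot 37 = 46620$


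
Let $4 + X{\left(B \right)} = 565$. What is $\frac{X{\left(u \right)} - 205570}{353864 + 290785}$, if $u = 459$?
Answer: $- \frac{205009}{644649} \approx -0.31802$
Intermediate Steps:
$X{\left(B \right)} = 561$ ($X{\left(B \right)} = -4 + 565 = 561$)
$\frac{X{\left(u \right)} - 205570}{353864 + 290785} = \frac{561 - 205570}{353864 + 290785} = - \frac{205009}{644649}$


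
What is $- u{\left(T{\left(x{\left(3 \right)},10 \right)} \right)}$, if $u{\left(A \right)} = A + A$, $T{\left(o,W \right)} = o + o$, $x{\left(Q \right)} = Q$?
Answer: $-12$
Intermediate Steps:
$T{\left(o,W \right)} = 2 o$
$u{\left(A \right)} = 2 A$
$- u{\left(T{\left(x{\left(3 \right)},10 \right)} \right)} = - 2 \cdot 2 \cdot 3 = - 2 \cdot 6 = \left(-1\right) 12 = -12$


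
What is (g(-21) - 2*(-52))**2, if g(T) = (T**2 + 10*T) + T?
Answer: 98596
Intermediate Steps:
g(T) = T**2 + 11*T
(g(-21) - 2*(-52))**2 = (-21*(11 - 21) - 2*(-52))**2 = (-21*(-10) + 104)**2 = (210 + 104)**2 = 314**2 = 98596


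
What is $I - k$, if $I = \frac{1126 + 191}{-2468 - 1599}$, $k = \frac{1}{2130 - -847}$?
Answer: $- \frac{3924776}{12107459} \approx -0.32416$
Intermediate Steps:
$k = \frac{1}{2977}$ ($k = \frac{1}{2130 + 847} = \frac{1}{2977} \approx 0.00033591$)
$I = - \frac{1317}{4067}$ ($I = \frac{1317}{-4067} = 1317 \left(- \frac{1}{4067}\right) = - \frac{1317}{4067} \approx -0.32383$)
$I - k = - \frac{1317}{4067} - \frac{1}{2977} = - \frac{3924776}{12107459}$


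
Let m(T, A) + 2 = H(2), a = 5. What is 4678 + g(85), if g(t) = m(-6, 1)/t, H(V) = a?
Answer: 397633/85 ≈ 4678.0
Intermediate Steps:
H(V) = 5
m(T, A) = 3 (m(T, A) = -2 + 5 = 3)
g(t) = 3/t
4678 + g(85) = 4678 + 3/85 = 397633/85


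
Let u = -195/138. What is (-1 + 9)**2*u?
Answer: -2080/23 ≈ -90.435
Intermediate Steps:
u = -65/46 (u = -195*1/138 = -65/46 ≈ -1.4130)
(-1 + 9)**2*u = (-1 + 9)**2*(-65/46) = 8**2*(-65/46) = 64*(-65/46) = -2080/23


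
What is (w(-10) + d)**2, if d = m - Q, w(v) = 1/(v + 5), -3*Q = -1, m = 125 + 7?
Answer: 3888784/225 ≈ 17284.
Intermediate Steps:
m = 132
Q = 1/3 (Q = -1/3*(-1) = 1/3 ≈ 0.33333)
w(v) = 1/(5 + v)
d = 395/3 (d = 132 - 1*1/3 = 132 - 1/3 = 395/3 ≈ 131.67)
(w(-10) + d)**2 = (1/(5 - 10) + 395/3)**2 = (1/(-5) + 395/3)**2 = (-1/5 + 395/3)**2 = (1972/15)**2 = 3888784/225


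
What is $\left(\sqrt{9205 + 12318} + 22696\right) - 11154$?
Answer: $11542 + \sqrt{21523} \approx 11689.0$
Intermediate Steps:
$\left(\sqrt{9205 + 12318} + 22696\right) - 11154 = \left(\sqrt{21523} + 22696\right) - 11154 = \left(22696 + \sqrt{21523}\right) - 11154 = 11542 + \sqrt{21523}$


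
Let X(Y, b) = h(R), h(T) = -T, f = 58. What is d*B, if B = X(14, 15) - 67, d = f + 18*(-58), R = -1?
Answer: 65076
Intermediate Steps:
X(Y, b) = 1 (X(Y, b) = -1*(-1) = 1)
d = -986 (d = 58 + 18*(-58) = 58 - 1044 = -986)
B = -66 (B = 1 - 67 = -66)
d*B = -986*(-66) = 65076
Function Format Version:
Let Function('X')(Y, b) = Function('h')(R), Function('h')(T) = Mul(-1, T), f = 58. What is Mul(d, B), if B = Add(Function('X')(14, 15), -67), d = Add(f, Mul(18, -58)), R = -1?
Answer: 65076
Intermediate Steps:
Function('X')(Y, b) = 1 (Function('X')(Y, b) = Mul(-1, -1) = 1)
d = -986 (d = Add(58, Mul(18, -58)) = Add(58, -1044) = -986)
B = -66 (B = Add(1, -67) = -66)
Mul(d, B) = Mul(-986, -66) = 65076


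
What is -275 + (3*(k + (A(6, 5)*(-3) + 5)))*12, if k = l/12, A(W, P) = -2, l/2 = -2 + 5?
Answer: 139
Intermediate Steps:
l = 6 (l = 2*(-2 + 5) = 2*3 = 6)
k = ½ (k = 6/12 = 6*(1/12) = ½ ≈ 0.50000)
-275 + (3*(k + (A(6, 5)*(-3) + 5)))*12 = -275 + (3*(½ + (-2*(-3) + 5)))*12 = -275 + (3*(½ + (6 + 5)))*12 = -275 + (3*(½ + 11))*12 = -275 + (3*(23/2))*12 = -275 + (69/2)*12 = -275 + 414 = 139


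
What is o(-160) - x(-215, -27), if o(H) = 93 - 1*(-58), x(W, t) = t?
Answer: 178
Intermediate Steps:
o(H) = 151 (o(H) = 93 + 58 = 151)
o(-160) - x(-215, -27) = 151 - 1*(-27) = 151 + 27 = 178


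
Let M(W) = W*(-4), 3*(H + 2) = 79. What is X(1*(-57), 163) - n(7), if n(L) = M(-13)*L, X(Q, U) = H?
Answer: -1019/3 ≈ -339.67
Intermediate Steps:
H = 73/3 (H = -2 + (⅓)*79 = -2 + 79/3 = 73/3 ≈ 24.333)
M(W) = -4*W
X(Q, U) = 73/3
n(L) = 52*L (n(L) = (-4*(-13))*L = 52*L)
X(1*(-57), 163) - n(7) = 73/3 - 52*7 = 73/3 - 1*364 = 73/3 - 364 = -1019/3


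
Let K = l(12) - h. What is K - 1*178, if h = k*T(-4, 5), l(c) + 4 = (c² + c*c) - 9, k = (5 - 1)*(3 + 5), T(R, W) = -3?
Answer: 193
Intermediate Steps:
k = 32 (k = 4*8 = 32)
l(c) = -13 + 2*c² (l(c) = -4 + ((c² + c*c) - 9) = -4 + ((c² + c²) - 9) = -4 + (2*c² - 9) = -4 + (-9 + 2*c²) = -13 + 2*c²)
h = -96 (h = 32*(-3) = -96)
K = 371 (K = (-13 + 2*12²) - 1*(-96) = (-13 + 2*144) + 96 = (-13 + 288) + 96 = 275 + 96 = 371)
K - 1*178 = 371 - 1*178 = 371 - 178 = 193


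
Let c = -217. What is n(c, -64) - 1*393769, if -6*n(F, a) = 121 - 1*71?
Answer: -1181332/3 ≈ -3.9378e+5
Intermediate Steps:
n(F, a) = -25/3 (n(F, a) = -(121 - 1*71)/6 = -(121 - 71)/6 = -⅙*50 = -25/3)
n(c, -64) - 1*393769 = -25/3 - 1*393769 = -25/3 - 393769 = -1181332/3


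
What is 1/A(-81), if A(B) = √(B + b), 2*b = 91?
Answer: -I*√142/71 ≈ -0.16784*I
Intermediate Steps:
b = 91/2 (b = (½)*91 = 91/2 ≈ 45.500)
A(B) = √(91/2 + B) (A(B) = √(B + 91/2) = √(91/2 + B))
1/A(-81) = 1/(√(182 + 4*(-81))/2) = 1/(√(182 - 324)/2) = 1/(√(-142)/2) = 1/((I*√142)/2) = 1/(I*√142/2) = -I*√142/71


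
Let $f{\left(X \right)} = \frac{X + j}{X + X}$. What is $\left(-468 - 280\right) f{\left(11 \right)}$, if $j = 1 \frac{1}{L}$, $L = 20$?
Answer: $- \frac{3757}{10} \approx -375.7$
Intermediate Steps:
$j = \frac{1}{20}$ ($j = 1 \cdot \frac{1}{20} = \frac{1}{20} \approx 0.05$)
$f{\left(X \right)} = \frac{\frac{1}{20} + X}{2 X}$ ($f{\left(X \right)} = \frac{X + \frac{1}{20}}{X + X} = \frac{\frac{1}{20} + X}{2 X}$)
$\left(-468 - 280\right) f{\left(11 \right)} = \left(-468 - 280\right) \frac{1 + 20 \cdot 11}{40 \cdot 11} = - 748 \cdot \frac{1}{40} \cdot \frac{1}{11} \left(1 + 220\right) = - 748 \cdot \frac{1}{40} \cdot \frac{1}{11} \cdot 221 = \left(-748\right) \frac{221}{440} = - \frac{3757}{10}$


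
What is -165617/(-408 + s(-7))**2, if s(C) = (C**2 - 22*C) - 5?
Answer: -165617/44100 ≈ -3.7555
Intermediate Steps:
s(C) = -5 + C**2 - 22*C
-165617/(-408 + s(-7))**2 = -165617/(-408 + (-5 + (-7)**2 - 22*(-7)))**2 = -165617/(-408 + (-5 + 49 + 154))**2 = -165617/(-408 + 198)**2 = -165617/((-210)**2) = -165617/44100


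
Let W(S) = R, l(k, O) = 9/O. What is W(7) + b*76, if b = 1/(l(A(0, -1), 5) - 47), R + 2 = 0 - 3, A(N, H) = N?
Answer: -755/113 ≈ -6.6814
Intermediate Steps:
R = -5 (R = -2 + (0 - 3) = -2 - 3 = -5)
W(S) = -5
b = -5/226 (b = 1/(9/5 - 47) = 1/(-226/5) = -5/226 ≈ -0.022124)
W(7) + b*76 = -5 - 5/226*76 = -5 - 190/113 = -755/113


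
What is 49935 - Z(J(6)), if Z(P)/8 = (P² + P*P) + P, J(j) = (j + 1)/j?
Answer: 449135/9 ≈ 49904.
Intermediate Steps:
J(j) = (1 + j)/j
Z(P) = 8*P + 16*P² (Z(P) = 8*((P² + P*P) + P) = 8*((P² + P²) + P) = 8*(2*P² + P) = 8*(P + 2*P²) = 8*P + 16*P²)
49935 - Z(J(6)) = 49935 - 8*(1 + 6)/6*(1 + 2*((1 + 6)/6)) = 49935 - 8*(⅙)*7*(1 + 2*((⅙)*7)) = 49935 - 8*7*(1 + 2*(7/6))/6 = 49935 - 8*7*(1 + 7/3)/6 = 49935 - 8*7*10/(6*3) = 49935 - 1*280/9 = 49935 - 280/9 = 449135/9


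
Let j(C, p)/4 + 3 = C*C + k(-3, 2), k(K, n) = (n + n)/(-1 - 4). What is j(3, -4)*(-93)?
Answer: -9672/5 ≈ -1934.4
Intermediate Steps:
k(K, n) = -2*n/5 (k(K, n) = (2*n)/(-5) = (2*n)*(-⅕) = -2*n/5)
j(C, p) = -76/5 + 4*C² (j(C, p) = -12 + 4*(C*C - ⅖*2) = -12 + 4*(C² - ⅘) = -12 + 4*(-⅘ + C²) = -12 + (-16/5 + 4*C²) = -76/5 + 4*C²)
j(3, -4)*(-93) = (-76/5 + 4*3²)*(-93) = (-76/5 + 4*9)*(-93) = (-76/5 + 36)*(-93) = (104/5)*(-93) = -9672/5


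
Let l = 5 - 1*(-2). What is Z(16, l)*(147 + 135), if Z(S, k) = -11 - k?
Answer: -5076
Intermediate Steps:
l = 7 (l = 5 + 2 = 7)
Z(16, l)*(147 + 135) = (-11 - 1*7)*(147 + 135) = (-11 - 7)*282 = -18*282 = -5076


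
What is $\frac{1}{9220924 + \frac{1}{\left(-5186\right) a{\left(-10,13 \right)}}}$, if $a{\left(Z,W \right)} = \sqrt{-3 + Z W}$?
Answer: $\frac{32983072421651632}{304134404086545653147969} - \frac{5186 i \sqrt{133}}{304134404086545653147969} \approx 1.0845 \cdot 10^{-7} - 1.9665 \cdot 10^{-19} i$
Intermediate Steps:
$a{\left(Z,W \right)} = \sqrt{-3 + W Z}$
$\frac{1}{9220924 + \frac{1}{\left(-5186\right) a{\left(-10,13 \right)}}} = \frac{1}{9220924 + \frac{1}{\left(-5186\right) \sqrt{-3 + 13 \left(-10\right)}}} = \frac{1}{9220924 + \frac{1}{\left(-5186\right) \sqrt{-3 - 130}}} = \frac{1}{9220924 + \frac{1}{\left(-5186\right) \sqrt{-133}}} = \frac{1}{9220924 + \frac{1}{\left(-5186\right) i \sqrt{133}}} = \frac{1}{9220924 + \frac{i \sqrt{133}}{689738}}$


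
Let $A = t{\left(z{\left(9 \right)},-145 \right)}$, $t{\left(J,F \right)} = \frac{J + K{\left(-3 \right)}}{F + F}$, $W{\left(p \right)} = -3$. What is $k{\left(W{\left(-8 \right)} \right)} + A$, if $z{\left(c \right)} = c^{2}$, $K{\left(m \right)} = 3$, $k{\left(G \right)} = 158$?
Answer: $\frac{22868}{145} \approx 157.71$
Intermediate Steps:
$t{\left(J,F \right)} = \frac{3 + J}{2 F}$ ($t{\left(J,F \right)} = \frac{J + 3}{F + F} = \frac{3 + J}{2 F}$)
$A = - \frac{42}{145}$ ($A = \frac{3 + 9^{2}}{2 \left(-145\right)} = \frac{1}{2} \left(- \frac{1}{145}\right) \left(3 + 81\right) = \frac{1}{2} \left(- \frac{1}{145}\right) 84 = - \frac{42}{145} \approx -0.28966$)
$k{\left(W{\left(-8 \right)} \right)} + A = 158 - \frac{42}{145} = \frac{22868}{145}$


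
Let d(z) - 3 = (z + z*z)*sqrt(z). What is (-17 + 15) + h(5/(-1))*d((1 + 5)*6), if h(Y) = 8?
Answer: 63958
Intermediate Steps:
d(z) = 3 + sqrt(z)*(z + z**2) (d(z) = 3 + (z + z*z)*sqrt(z) = 3 + (z + z**2)*sqrt(z) = 3 + sqrt(z)*(z + z**2))
(-17 + 15) + h(5/(-1))*d((1 + 5)*6) = (-17 + 15) + 8*(3 + ((1 + 5)*6)**(3/2) + ((1 + 5)*6)**(5/2)) = -2 + 8*(3 + (6*6)**(3/2) + (6*6)**(5/2)) = -2 + 8*(3 + 36**(3/2) + 36**(5/2)) = -2 + 8*(3 + 216 + 7776) = -2 + 8*7995 = -2 + 63960 = 63958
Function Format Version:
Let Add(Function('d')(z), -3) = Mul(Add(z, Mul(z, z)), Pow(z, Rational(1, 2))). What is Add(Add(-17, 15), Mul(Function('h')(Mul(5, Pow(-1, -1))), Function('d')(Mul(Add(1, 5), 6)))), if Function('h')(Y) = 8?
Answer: 63958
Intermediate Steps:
Function('d')(z) = Add(3, Mul(Pow(z, Rational(1, 2)), Add(z, Pow(z, 2)))) (Function('d')(z) = Add(3, Mul(Add(z, Mul(z, z)), Pow(z, Rational(1, 2)))) = Add(3, Mul(Add(z, Pow(z, 2)), Pow(z, Rational(1, 2)))) = Add(3, Mul(Pow(z, Rational(1, 2)), Add(z, Pow(z, 2)))))
Add(Add(-17, 15), Mul(Function('h')(Mul(5, Pow(-1, -1))), Function('d')(Mul(Add(1, 5), 6)))) = Add(Add(-17, 15), Mul(8, Add(3, Pow(Mul(Add(1, 5), 6), Rational(3, 2)), Pow(Mul(Add(1, 5), 6), Rational(5, 2))))) = Add(-2, Mul(8, Add(3, Pow(Mul(6, 6), Rational(3, 2)), Pow(Mul(6, 6), Rational(5, 2))))) = Add(-2, Mul(8, Add(3, Pow(36, Rational(3, 2)), Pow(36, Rational(5, 2))))) = Add(-2, Mul(8, Add(3, 216, 7776))) = Add(-2, Mul(8, 7995)) = Add(-2, 63960) = 63958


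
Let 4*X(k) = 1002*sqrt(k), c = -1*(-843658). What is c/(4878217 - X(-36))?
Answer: 2057773398893/11898501679049 + 634008987*I/11898501679049 ≈ 0.17294 + 5.3285e-5*I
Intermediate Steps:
c = 843658
X(k) = 501*sqrt(k)/2 (X(k) = (1002*sqrt(k))/4 = 501*sqrt(k)/2)
c/(4878217 - X(-36)) = 843658/(4878217 - 501*sqrt(-36)/2) = 843658/(4878217 - 501*6*I/2) = 843658/(4878217 - 1503*I) = 843658*((4878217 + 1503*I)/23797003358098) = 421829*(4878217 + 1503*I)/11898501679049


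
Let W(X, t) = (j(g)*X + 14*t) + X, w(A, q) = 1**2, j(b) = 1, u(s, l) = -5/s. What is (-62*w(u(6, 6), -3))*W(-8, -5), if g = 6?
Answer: 5332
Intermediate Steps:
w(A, q) = 1
W(X, t) = 2*X + 14*t (W(X, t) = (1*X + 14*t) + X = (X + 14*t) + X = 2*X + 14*t)
(-62*w(u(6, 6), -3))*W(-8, -5) = (-62*1)*(2*(-8) + 14*(-5)) = -62*(-16 - 70) = -62*(-86) = 5332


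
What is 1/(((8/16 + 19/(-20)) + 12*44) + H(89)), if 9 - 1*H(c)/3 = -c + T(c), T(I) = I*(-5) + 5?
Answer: 20/42831 ≈ 0.00046695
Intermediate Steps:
T(I) = 5 - 5*I (T(I) = -5*I + 5 = 5 - 5*I)
H(c) = 12 + 18*c (H(c) = 27 - 3*(-c + (5 - 5*c)) = 27 - 3*(5 - 6*c) = 27 + (-15 + 18*c) = 12 + 18*c)
1/(((8/16 + 19/(-20)) + 12*44) + H(89)) = 1/(((8/16 + 19/(-20)) + 12*44) + (12 + 18*89)) = 1/(((8*(1/16) + 19*(-1/20)) + 528) + (12 + 1602)) = 1/(((½ - 19/20) + 528) + 1614) = 1/((-9/20 + 528) + 1614) = 1/(10551/20 + 1614) = 1/(42831/20) = 20/42831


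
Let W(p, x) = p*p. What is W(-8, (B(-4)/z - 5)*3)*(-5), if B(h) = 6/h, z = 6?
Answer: -320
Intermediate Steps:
W(p, x) = p²
W(-8, (B(-4)/z - 5)*3)*(-5) = (-8)²*(-5) = 64*(-5) = -320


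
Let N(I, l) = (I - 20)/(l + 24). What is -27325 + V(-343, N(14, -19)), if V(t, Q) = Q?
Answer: -136631/5 ≈ -27326.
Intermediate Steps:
N(I, l) = (-20 + I)/(24 + l)
-27325 + V(-343, N(14, -19)) = -27325 + (-20 + 14)/(24 - 19) = -27325 - 6/5 = -136631/5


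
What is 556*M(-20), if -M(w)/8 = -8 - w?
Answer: -53376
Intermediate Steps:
M(w) = 64 + 8*w (M(w) = -8*(-8 - w) = 64 + 8*w)
556*M(-20) = 556*(64 + 8*(-20)) = 556*(64 - 160) = 556*(-96) = -53376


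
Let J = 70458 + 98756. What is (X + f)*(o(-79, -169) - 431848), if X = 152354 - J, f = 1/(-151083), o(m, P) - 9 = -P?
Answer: 366525152332090/50361 ≈ 7.2780e+9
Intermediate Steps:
o(m, P) = 9 - P
J = 169214
f = -1/151083 ≈ -6.6189e-6
X = -16860 (X = 152354 - 1*169214 = 152354 - 169214 = -16860)
(X + f)*(o(-79, -169) - 431848) = (-16860 - 1/151083)*((9 - 1*(-169)) - 431848) = -2547259381*((9 + 169) - 431848)/151083 = -2547259381*(178 - 431848)/151083 = -2547259381/151083*(-431670) = 366525152332090/50361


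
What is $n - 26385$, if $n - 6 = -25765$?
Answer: $-52144$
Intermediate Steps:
$n = -25759$ ($n = 6 - 25765 = -25759$)
$n - 26385 = -25759 - 26385 = -52144$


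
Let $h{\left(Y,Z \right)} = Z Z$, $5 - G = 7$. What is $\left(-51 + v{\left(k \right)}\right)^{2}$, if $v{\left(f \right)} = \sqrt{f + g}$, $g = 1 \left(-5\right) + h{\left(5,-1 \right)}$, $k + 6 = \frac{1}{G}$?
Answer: $\frac{\left(102 - i \sqrt{42}\right)^{2}}{4} \approx 2590.5 - 330.52 i$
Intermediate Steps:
$G = -2$ ($G = 5 - 7 = -2$)
$h{\left(Y,Z \right)} = Z^{2}$
$k = - \frac{13}{2}$ ($k = -6 + \frac{1}{-2} = -6 - \frac{1}{2} = - \frac{13}{2} \approx -6.5$)
$g = -4$ ($g = 1 \left(-5\right) + \left(-1\right)^{2} = -5 + 1 = -4$)
$v{\left(f \right)} = \sqrt{-4 + f}$ ($v{\left(f \right)} = \sqrt{f - 4} = \sqrt{-4 + f}$)
$\left(-51 + v{\left(k \right)}\right)^{2} = \left(-51 + \sqrt{-4 - \frac{13}{2}}\right)^{2} = \left(-51 + \sqrt{- \frac{21}{2}}\right)^{2} = \left(-51 + \frac{i \sqrt{42}}{2}\right)^{2}$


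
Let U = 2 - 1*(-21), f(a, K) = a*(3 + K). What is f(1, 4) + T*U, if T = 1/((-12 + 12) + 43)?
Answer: 324/43 ≈ 7.5349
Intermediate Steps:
U = 23 (U = 2 + 21 = 23)
T = 1/43 (T = 1/(0 + 43) = 1/43 ≈ 0.023256)
f(1, 4) + T*U = 1*(3 + 4) + (1/43)*23 = 1*7 + 23/43 = 7 + 23/43 = 324/43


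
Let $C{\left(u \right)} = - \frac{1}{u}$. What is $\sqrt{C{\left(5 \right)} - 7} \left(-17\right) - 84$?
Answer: $-84 - \frac{102 i \sqrt{5}}{5} \approx -84.0 - 45.616 i$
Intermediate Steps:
$\sqrt{C{\left(5 \right)} - 7} \left(-17\right) - 84 = \sqrt{- \frac{1}{5} - 7} \left(-17\right) - 84 = \sqrt{- \frac{36}{5}} \left(-17\right) - 84 = \frac{6 i \sqrt{5}}{5} \left(-17\right) - 84 = - \frac{102 i \sqrt{5}}{5} - 84 = -84 - \frac{102 i \sqrt{5}}{5}$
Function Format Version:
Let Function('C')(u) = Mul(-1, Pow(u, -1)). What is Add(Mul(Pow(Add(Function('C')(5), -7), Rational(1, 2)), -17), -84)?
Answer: Add(-84, Mul(Rational(-102, 5), I, Pow(5, Rational(1, 2)))) ≈ Add(-84.000, Mul(-45.616, I))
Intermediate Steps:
Add(Mul(Pow(Add(Function('C')(5), -7), Rational(1, 2)), -17), -84) = Add(Mul(Pow(Add(Mul(-1, Pow(5, -1)), -7), Rational(1, 2)), -17), -84) = Add(Mul(Pow(Add(Mul(-1, Rational(1, 5)), -7), Rational(1, 2)), -17), -84) = Add(Mul(Pow(Add(Rational(-1, 5), -7), Rational(1, 2)), -17), -84) = Add(Mul(Pow(Rational(-36, 5), Rational(1, 2)), -17), -84) = Add(Mul(Mul(Rational(6, 5), I, Pow(5, Rational(1, 2))), -17), -84) = Add(Mul(Rational(-102, 5), I, Pow(5, Rational(1, 2))), -84) = Add(-84, Mul(Rational(-102, 5), I, Pow(5, Rational(1, 2))))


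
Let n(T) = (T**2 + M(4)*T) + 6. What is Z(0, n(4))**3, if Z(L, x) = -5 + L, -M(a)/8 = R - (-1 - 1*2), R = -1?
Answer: -125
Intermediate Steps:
M(a) = -16 (M(a) = -8*(-1 - (-1 - 1*2)) = -8*(-1 - (-1 - 2)) = -8*(-1 - 1*(-3)) = -8*(-1 + 3) = -8*2 = -16)
n(T) = 6 + T**2 - 16*T (n(T) = (T**2 - 16*T) + 6 = 6 + T**2 - 16*T)
Z(0, n(4))**3 = (-5 + 0)**3 = (-5)**3 = -125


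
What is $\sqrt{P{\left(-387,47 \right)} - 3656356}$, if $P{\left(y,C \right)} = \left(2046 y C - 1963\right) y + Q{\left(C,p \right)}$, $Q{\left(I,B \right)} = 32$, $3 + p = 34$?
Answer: $\sqrt{14399189935} \approx 1.2 \cdot 10^{5}$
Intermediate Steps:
$p = 31$ ($p = -3 + 34 = 31$)
$P{\left(y,C \right)} = 32 + y \left(-1963 + 2046 C y\right)$ ($P{\left(y,C \right)} = \left(2046 y C - 1963\right) y + 32 = \left(2046 C y - 1963\right) y + 32 = \left(-1963 + 2046 C y\right) y + 32 = y \left(-1963 + 2046 C y\right) + 32 = 32 + y \left(-1963 + 2046 C y\right)$)
$\sqrt{P{\left(-387,47 \right)} - 3656356} = \sqrt{\left(32 - -759681 + 2046 \cdot 47 \left(-387\right)^{2}\right) - 3656356} = \sqrt{\left(32 + 759681 + 2046 \cdot 47 \cdot 149769\right) - 3656356} = \sqrt{\left(32 + 759681 + 14402086578\right) - 3656356} = \sqrt{14402846291 - 3656356} = \sqrt{14399189935}$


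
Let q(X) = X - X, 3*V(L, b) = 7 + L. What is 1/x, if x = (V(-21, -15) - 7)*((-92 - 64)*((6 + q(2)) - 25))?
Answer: -1/34580 ≈ -2.8918e-5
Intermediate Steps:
V(L, b) = 7/3 + L/3 (V(L, b) = (7 + L)/3 = 7/3 + L/3)
q(X) = 0
x = -34580 (x = ((7/3 + (⅓)*(-21)) - 7)*((-92 - 64)*((6 + 0) - 25)) = ((7/3 - 7) - 7)*(-156*(6 - 25)) = (-14/3 - 7)*(-156*(-19)) = -35/3*2964 = -34580)
1/x = 1/(-34580) = -1/34580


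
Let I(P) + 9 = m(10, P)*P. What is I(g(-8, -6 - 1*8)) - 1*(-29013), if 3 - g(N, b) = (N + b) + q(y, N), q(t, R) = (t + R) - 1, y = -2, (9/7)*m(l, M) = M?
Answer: 30012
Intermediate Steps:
m(l, M) = 7*M/9
q(t, R) = -1 + R + t (q(t, R) = (R + t) - 1 = -1 + R + t)
g(N, b) = 6 - b - 2*N (g(N, b) = 3 - ((N + b) + (-1 + N - 2)) = 3 - ((N + b) + (-3 + N)) = 3 - (-3 + b + 2*N) = 3 + (3 - b - 2*N) = 6 - b - 2*N)
I(P) = -9 + 7*P²/9 (I(P) = -9 + (7*P/9)*P = -9 + 7*P²/9)
I(g(-8, -6 - 1*8)) - 1*(-29013) = (-9 + 7*(6 - (-6 - 1*8) - 2*(-8))²/9) - 1*(-29013) = (-9 + 7*(6 - (-6 - 8) + 16)²/9) + 29013 = (-9 + 7*(6 - 1*(-14) + 16)²/9) + 29013 = (-9 + 7*(6 + 14 + 16)²/9) + 29013 = (-9 + (7/9)*36²) + 29013 = (-9 + (7/9)*1296) + 29013 = (-9 + 1008) + 29013 = 999 + 29013 = 30012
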